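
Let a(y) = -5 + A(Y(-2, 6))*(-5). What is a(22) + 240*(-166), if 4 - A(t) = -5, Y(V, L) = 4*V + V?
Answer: -39890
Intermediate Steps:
Y(V, L) = 5*V
A(t) = 9 (A(t) = 4 - 1*(-5) = 4 + 5 = 9)
a(y) = -50 (a(y) = -5 + 9*(-5) = -5 - 45 = -50)
a(22) + 240*(-166) = -50 + 240*(-166) = -50 - 39840 = -39890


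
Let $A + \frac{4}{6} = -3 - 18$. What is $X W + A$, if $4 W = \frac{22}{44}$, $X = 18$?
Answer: $- \frac{233}{12} \approx -19.417$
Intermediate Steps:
$A = - \frac{65}{3}$ ($A = - \frac{2}{3} - 21 = - \frac{65}{3} \approx -21.667$)
$W = \frac{1}{8}$ ($W = \frac{22 \cdot \frac{1}{44}}{4} = \frac{1}{4} \cdot \frac{1}{2} = \frac{1}{8} \approx 0.125$)
$X W + A = 18 \cdot \frac{1}{8} - \frac{65}{3} = \frac{9}{4} - \frac{65}{3} = - \frac{233}{12}$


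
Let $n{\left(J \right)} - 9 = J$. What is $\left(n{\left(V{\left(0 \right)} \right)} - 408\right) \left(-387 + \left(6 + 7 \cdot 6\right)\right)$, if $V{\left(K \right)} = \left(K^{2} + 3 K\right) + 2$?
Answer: $134583$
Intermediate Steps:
$V{\left(K \right)} = 2 + K^{2} + 3 K$
$n{\left(J \right)} = 9 + J$
$\left(n{\left(V{\left(0 \right)} \right)} - 408\right) \left(-387 + \left(6 + 7 \cdot 6\right)\right) = \left(\left(9 + \left(2 + 0^{2} + 3 \cdot 0\right)\right) - 408\right) \left(-387 + \left(6 + 7 \cdot 6\right)\right) = \left(\left(9 + \left(2 + 0 + 0\right)\right) - 408\right) \left(-387 + \left(6 + 42\right)\right) = \left(\left(9 + 2\right) - 408\right) \left(-387 + 48\right) = \left(11 - 408\right) \left(-339\right) = \left(-397\right) \left(-339\right) = 134583$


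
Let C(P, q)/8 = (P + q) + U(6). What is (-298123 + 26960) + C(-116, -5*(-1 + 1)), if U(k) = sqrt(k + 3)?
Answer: -272067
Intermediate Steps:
U(k) = sqrt(3 + k)
C(P, q) = 24 + 8*P + 8*q (C(P, q) = 8*((P + q) + sqrt(3 + 6)) = 8*((P + q) + sqrt(9)) = 8*((P + q) + 3) = 8*(3 + P + q) = 24 + 8*P + 8*q)
(-298123 + 26960) + C(-116, -5*(-1 + 1)) = (-298123 + 26960) + (24 + 8*(-116) + 8*(-5*(-1 + 1))) = -271163 + (24 - 928 + 8*(-5*0)) = -271163 + (24 - 928 + 8*0) = -271163 + (24 - 928 + 0) = -271163 - 904 = -272067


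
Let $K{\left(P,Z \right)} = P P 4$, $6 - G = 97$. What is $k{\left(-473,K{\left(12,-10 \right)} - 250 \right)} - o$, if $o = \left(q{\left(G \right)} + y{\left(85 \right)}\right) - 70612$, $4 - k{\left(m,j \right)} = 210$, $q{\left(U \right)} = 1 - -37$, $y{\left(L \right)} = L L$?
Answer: $63143$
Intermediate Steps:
$G = -91$ ($G = 6 - 97 = -91$)
$y{\left(L \right)} = L^{2}$
$K{\left(P,Z \right)} = 4 P^{2}$ ($K{\left(P,Z \right)} = P^{2} \cdot 4 = 4 P^{2}$)
$q{\left(U \right)} = 38$ ($q{\left(U \right)} = 1 + 37 = 38$)
$k{\left(m,j \right)} = -206$ ($k{\left(m,j \right)} = 4 - 210 = -206$)
$o = -63349$ ($o = \left(38 + 85^{2}\right) - 70612 = \left(38 + 7225\right) - 70612 = 7263 - 70612 = -63349$)
$k{\left(-473,K{\left(12,-10 \right)} - 250 \right)} - o = -206 - -63349 = -206 + 63349 = 63143$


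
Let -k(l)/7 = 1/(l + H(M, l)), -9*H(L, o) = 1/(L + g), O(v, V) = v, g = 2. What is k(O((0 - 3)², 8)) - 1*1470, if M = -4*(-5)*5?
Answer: -12150096/8261 ≈ -1470.8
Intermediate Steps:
M = 100 (M = 20*5 = 100)
H(L, o) = -1/(9*(2 + L)) (H(L, o) = -1/(9*(L + 2)) = -1/(9*(2 + L)))
k(l) = -7/(-1/918 + l) (k(l) = -7/(l - 1/(18 + 9*100)) = -7/(l - 1/(18 + 900)) = -7/(l - 1/918) = -7/(-1/918 + l))
k(O((0 - 3)², 8)) - 1*1470 = -6426/(-1 + 918*(0 - 3)²) - 1*1470 = -6426/(-1 + 918*(-3)²) - 1470 = -6426/(-1 + 918*9) - 1470 = -6426/(-1 + 8262) - 1470 = -6426/8261 - 1470 = -12150096/8261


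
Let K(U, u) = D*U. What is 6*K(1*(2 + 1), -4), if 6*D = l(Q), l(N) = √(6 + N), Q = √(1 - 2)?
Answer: 3*√(6 + I) ≈ 7.3738 + 0.61027*I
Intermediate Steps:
Q = I (Q = √(-1) = I ≈ 1.0*I)
D = √(6 + I)/6 ≈ 0.40965 + 0.033904*I
K(U, u) = U*√(6 + I)/6 (K(U, u) = (√(6 + I)/6)*U = U*√(6 + I)/6)
6*K(1*(2 + 1), -4) = 6*((1*(2 + 1))*√(6 + I)/6) = 6*((1*3)*√(6 + I)/6) = 6*((⅙)*3*√(6 + I)) = 6*(√(6 + I)/2) = 3*√(6 + I)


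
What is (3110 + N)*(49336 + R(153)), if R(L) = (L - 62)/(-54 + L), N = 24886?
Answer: 45580800860/33 ≈ 1.3812e+9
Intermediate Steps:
R(L) = (-62 + L)/(-54 + L)
(3110 + N)*(49336 + R(153)) = (3110 + 24886)*(49336 + (-62 + 153)/(-54 + 153)) = 27996*(49336 + 91/99) = 27996*(4884355/99) = 45580800860/33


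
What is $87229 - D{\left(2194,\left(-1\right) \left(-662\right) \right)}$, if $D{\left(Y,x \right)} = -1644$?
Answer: $88873$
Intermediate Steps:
$87229 - D{\left(2194,\left(-1\right) \left(-662\right) \right)} = 87229 - -1644 = 87229 + 1644 = 88873$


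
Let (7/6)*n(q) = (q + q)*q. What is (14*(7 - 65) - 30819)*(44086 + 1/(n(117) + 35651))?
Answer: -577072451598867/413825 ≈ -1.3945e+9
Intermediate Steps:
n(q) = 12*q**2/7 (n(q) = 6*((q + q)*q)/7 = 6*((2*q)*q)/7 = 6*(2*q**2)/7 = 12*q**2/7)
(14*(7 - 65) - 30819)*(44086 + 1/(n(117) + 35651)) = (14*(7 - 65) - 30819)*(44086 + 1/((12/7)*117**2 + 35651)) = (14*(-58) - 30819)*(44086 + 1/((12/7)*13689 + 35651)) = (-812 - 30819)*(44086 + 1/(164268/7 + 35651)) = -31631*(44086 + 1/(413825/7)) = -31631*(44086 + 7/413825) = -31631*18243888957/413825 = -577072451598867/413825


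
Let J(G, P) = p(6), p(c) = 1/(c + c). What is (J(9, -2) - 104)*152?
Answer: -47386/3 ≈ -15795.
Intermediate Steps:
p(c) = 1/(2*c)
J(G, P) = 1/12 (J(G, P) = (½)/6 = (½)*(⅙) = 1/12)
(J(9, -2) - 104)*152 = (1/12 - 104)*152 = -1247/12*152 = -47386/3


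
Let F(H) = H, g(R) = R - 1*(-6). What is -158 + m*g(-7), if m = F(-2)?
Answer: -156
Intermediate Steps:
g(R) = 6 + R (g(R) = R + 6 = 6 + R)
m = -2
-158 + m*g(-7) = -158 - 2*(6 - 7) = -158 - 2*(-1) = -158 + 2 = -156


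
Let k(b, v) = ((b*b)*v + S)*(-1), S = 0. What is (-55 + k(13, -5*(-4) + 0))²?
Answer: 11799225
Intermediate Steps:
k(b, v) = -v*b² (k(b, v) = ((b*b)*v + 0)*(-1) = (b²*v + 0)*(-1) = (v*b² + 0)*(-1) = (v*b²)*(-1) = -v*b²)
(-55 + k(13, -5*(-4) + 0))² = (-55 - 1*(-5*(-4) + 0)*13²)² = (-55 - 1*(20 + 0)*169)² = (-55 - 1*20*169)² = (-55 - 3380)² = (-3435)² = 11799225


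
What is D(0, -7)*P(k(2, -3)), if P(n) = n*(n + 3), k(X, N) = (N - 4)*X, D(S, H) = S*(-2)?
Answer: 0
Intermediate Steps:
D(S, H) = -2*S
k(X, N) = X*(-4 + N) (k(X, N) = (-4 + N)*X = X*(-4 + N))
P(n) = n*(3 + n)
D(0, -7)*P(k(2, -3)) = (-2*0)*((2*(-4 - 3))*(3 + 2*(-4 - 3))) = 0*((2*(-7))*(3 + 2*(-7))) = 0*(-14*(3 - 14)) = 0*(-14*(-11)) = 0*154 = 0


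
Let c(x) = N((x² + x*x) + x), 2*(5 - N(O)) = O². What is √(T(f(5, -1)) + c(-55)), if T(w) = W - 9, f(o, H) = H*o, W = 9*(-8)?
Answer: 21*I*√162994/2 ≈ 4239.1*I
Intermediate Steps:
W = -72
N(O) = 5 - O²/2
c(x) = 5 - (x + 2*x²)²/2 (c(x) = 5 - ((x² + x*x) + x)²/2 = 5 - ((x² + x²) + x)²/2 = 5 - (2*x² + x)²/2 = 5 - (x + 2*x²)²/2)
T(w) = -81 (T(w) = -72 - 9 = -81)
√(T(f(5, -1)) + c(-55)) = √(-81 + (5 - ½*(-55)²*(1 + 2*(-55))²)) = √(-81 + (5 - ½*3025*(1 - 110)²)) = √(-81 + (5 - ½*3025*(-109)²)) = √(-81 + (5 - ½*3025*11881)) = √(-81 + (5 - 35940025/2)) = √(-81 - 35940015/2) = √(-35940177/2) = 21*I*√162994/2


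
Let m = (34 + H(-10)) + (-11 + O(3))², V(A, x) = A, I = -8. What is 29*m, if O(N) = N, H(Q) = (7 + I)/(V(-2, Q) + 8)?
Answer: 17023/6 ≈ 2837.2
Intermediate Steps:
H(Q) = -⅙ (H(Q) = (7 - 8)/(-2 + 8) = -1/6 = -1*⅙ = -⅙)
m = 587/6 (m = (34 - ⅙) + (-11 + 3)² = 203/6 + (-8)² = 203/6 + 64 = 587/6 ≈ 97.833)
29*m = 29*(587/6) = 17023/6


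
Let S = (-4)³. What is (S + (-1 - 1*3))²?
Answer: 4624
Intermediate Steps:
S = -64
(S + (-1 - 1*3))² = (-64 + (-1 - 1*3))² = (-64 + (-1 - 3))² = (-64 - 4)² = (-68)² = 4624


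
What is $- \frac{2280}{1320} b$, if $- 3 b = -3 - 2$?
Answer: $- \frac{95}{33} \approx -2.8788$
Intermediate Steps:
$b = \frac{5}{3}$ ($b = - \frac{-3 - 2}{3} = \left(- \frac{1}{3}\right) \left(-5\right) = \frac{5}{3} \approx 1.6667$)
$- \frac{2280}{1320} b = - \frac{2280}{1320} \cdot \frac{5}{3} = \left(-2280\right) \frac{1}{1320} \cdot \frac{5}{3} = \left(- \frac{19}{11}\right) \frac{5}{3} = - \frac{95}{33}$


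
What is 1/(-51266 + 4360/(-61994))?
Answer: -30997/1589094382 ≈ -1.9506e-5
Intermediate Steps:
1/(-51266 + 4360/(-61994)) = 1/(-51266 + 4360*(-1/61994)) = 1/(-51266 - 2180/30997) = 1/(-1589094382/30997) = -30997/1589094382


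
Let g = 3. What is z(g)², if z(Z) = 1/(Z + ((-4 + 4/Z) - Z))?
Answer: 9/64 ≈ 0.14063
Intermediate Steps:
z(Z) = 1/(-4 + 4/Z) (z(Z) = 1/(Z + (-4 - Z + 4/Z)) = 1/(-4 + 4/Z))
z(g)² = (-1*3/(-4 + 4*3))² = (-1*3/(-4 + 12))² = (-1*3/8)² = (-1*3*⅛)² = (-3/8)² = 9/64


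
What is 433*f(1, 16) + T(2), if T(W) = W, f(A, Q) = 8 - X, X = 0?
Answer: 3466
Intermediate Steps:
f(A, Q) = 8 (f(A, Q) = 8 - 1*0 = 8 + 0 = 8)
433*f(1, 16) + T(2) = 433*8 + 2 = 3464 + 2 = 3466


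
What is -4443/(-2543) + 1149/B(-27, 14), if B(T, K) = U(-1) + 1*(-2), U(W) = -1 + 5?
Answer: 2930793/5086 ≈ 576.25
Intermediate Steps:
U(W) = 4
B(T, K) = 2 (B(T, K) = 4 + 1*(-2) = 4 - 2 = 2)
-4443/(-2543) + 1149/B(-27, 14) = -4443/(-2543) + 1149/2 = -4443*(-1/2543) + 1149*(1/2) = 4443/2543 + 1149/2 = 2930793/5086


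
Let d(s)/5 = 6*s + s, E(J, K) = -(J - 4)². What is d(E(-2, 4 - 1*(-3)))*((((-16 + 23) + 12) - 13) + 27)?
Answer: -41580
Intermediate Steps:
E(J, K) = -(-4 + J)²
d(s) = 35*s (d(s) = 5*(6*s + s) = 5*(7*s) = 35*s)
d(E(-2, 4 - 1*(-3)))*((((-16 + 23) + 12) - 13) + 27) = (35*(-(-4 - 2)²))*((((-16 + 23) + 12) - 13) + 27) = (35*(-1*(-6)²))*(((7 + 12) - 13) + 27) = (35*(-1*36))*((19 - 13) + 27) = (35*(-36))*(6 + 27) = -1260*33 = -41580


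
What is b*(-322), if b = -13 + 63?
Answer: -16100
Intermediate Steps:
b = 50
b*(-322) = 50*(-322) = -16100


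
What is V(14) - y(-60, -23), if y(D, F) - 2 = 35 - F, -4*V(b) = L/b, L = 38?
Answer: -1699/28 ≈ -60.679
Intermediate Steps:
V(b) = -19/(2*b)
y(D, F) = 37 - F (y(D, F) = 2 + (35 - F) = 37 - F)
V(14) - y(-60, -23) = -19/2/14 - (37 - 1*(-23)) = -19/2*1/14 - (37 + 23) = -19/28 - 1*60 = -19/28 - 60 = -1699/28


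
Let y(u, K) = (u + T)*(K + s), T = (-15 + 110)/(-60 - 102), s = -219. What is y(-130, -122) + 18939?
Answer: 10281973/162 ≈ 63469.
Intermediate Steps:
T = -95/162 (T = 95/(-162) = 95*(-1/162) = -95/162 ≈ -0.58642)
y(u, K) = (-219 + K)*(-95/162 + u) (y(u, K) = (u - 95/162)*(K - 219) = (-95/162 + u)*(-219 + K) = (-219 + K)*(-95/162 + u))
y(-130, -122) + 18939 = (6935/54 - 219*(-130) - 95/162*(-122) - 122*(-130)) + 18939 = (6935/54 + 28470 + 5795/81 + 15860) + 18939 = 7213855/162 + 18939 = 10281973/162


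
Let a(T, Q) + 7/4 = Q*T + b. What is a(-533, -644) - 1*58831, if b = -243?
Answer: 1136705/4 ≈ 2.8418e+5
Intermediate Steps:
a(T, Q) = -979/4 + Q*T (a(T, Q) = -7/4 + (Q*T - 243) = -7/4 + (-243 + Q*T) = -979/4 + Q*T)
a(-533, -644) - 1*58831 = (-979/4 - 644*(-533)) - 1*58831 = (-979/4 + 343252) - 58831 = 1372029/4 - 58831 = 1136705/4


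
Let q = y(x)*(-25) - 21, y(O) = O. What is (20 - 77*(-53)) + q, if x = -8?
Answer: 4280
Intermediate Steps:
q = 179 (q = -8*(-25) - 21 = 200 - 21 = 179)
(20 - 77*(-53)) + q = (20 - 77*(-53)) + 179 = (20 + 4081) + 179 = 4101 + 179 = 4280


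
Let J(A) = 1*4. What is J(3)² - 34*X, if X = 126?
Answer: -4268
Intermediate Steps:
J(A) = 4
J(3)² - 34*X = 4² - 34*126 = 16 - 4284 = -4268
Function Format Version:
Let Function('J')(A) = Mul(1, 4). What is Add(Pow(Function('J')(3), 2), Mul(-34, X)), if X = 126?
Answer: -4268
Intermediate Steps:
Function('J')(A) = 4
Add(Pow(Function('J')(3), 2), Mul(-34, X)) = Add(Pow(4, 2), Mul(-34, 126)) = Add(16, -4284) = -4268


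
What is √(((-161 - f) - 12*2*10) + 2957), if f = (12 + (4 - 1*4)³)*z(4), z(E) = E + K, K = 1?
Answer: 8*√39 ≈ 49.960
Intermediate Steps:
z(E) = 1 + E (z(E) = E + 1 = 1 + E)
f = 60 (f = (12 + (4 - 1*4)³)*(1 + 4) = (12 + (4 - 4)³)*5 = (12 + 0³)*5 = (12 + 0)*5 = 12*5 = 60)
√(((-161 - f) - 12*2*10) + 2957) = √(((-161 - 1*60) - 12*2*10) + 2957) = √(((-161 - 60) - 24*10) + 2957) = √((-221 - 240) + 2957) = √(-461 + 2957) = √2496 = 8*√39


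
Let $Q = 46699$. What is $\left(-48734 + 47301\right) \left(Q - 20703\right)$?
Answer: $-37252268$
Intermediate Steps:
$\left(-48734 + 47301\right) \left(Q - 20703\right) = \left(-48734 + 47301\right) \left(46699 - 20703\right) = \left(-1433\right) 25996 = -37252268$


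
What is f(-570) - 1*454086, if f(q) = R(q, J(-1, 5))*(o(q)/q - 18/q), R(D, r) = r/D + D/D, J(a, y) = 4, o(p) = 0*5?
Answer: -4098125867/9025 ≈ -4.5409e+5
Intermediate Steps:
o(p) = 0
R(D, r) = 1 + r/D (R(D, r) = r/D + 1 = 1 + r/D)
f(q) = -18*(4 + q)/q² (f(q) = ((q + 4)/q)*(0/q - 18/q) = ((4 + q)/q)*(0 - 18/q) = ((4 + q)/q)*(-18/q) = -18*(4 + q)/q²)
f(-570) - 1*454086 = 18*(-4 - 1*(-570))/(-570)² - 1*454086 = 18*(1/324900)*(-4 + 570) - 454086 = 18*(1/324900)*566 - 454086 = 283/9025 - 454086 = -4098125867/9025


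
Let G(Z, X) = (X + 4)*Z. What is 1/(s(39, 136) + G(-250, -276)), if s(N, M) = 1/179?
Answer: 179/12172001 ≈ 1.4706e-5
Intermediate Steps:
s(N, M) = 1/179
G(Z, X) = Z*(4 + X) (G(Z, X) = (4 + X)*Z = Z*(4 + X))
1/(s(39, 136) + G(-250, -276)) = 1/(1/179 - 250*(4 - 276)) = 1/(1/179 - 250*(-272)) = 1/(1/179 + 68000) = 1/(12172001/179) = 179/12172001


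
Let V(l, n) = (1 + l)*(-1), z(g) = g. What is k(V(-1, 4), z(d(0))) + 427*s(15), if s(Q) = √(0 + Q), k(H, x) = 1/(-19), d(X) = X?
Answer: -1/19 + 427*√15 ≈ 1653.7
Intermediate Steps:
V(l, n) = -1 - l
k(H, x) = -1/19
s(Q) = √Q
k(V(-1, 4), z(d(0))) + 427*s(15) = -1/19 + 427*√15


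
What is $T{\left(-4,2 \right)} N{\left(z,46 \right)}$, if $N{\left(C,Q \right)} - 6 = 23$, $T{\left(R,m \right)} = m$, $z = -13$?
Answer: $58$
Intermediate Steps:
$N{\left(C,Q \right)} = 29$ ($N{\left(C,Q \right)} = 6 + 23 = 29$)
$T{\left(-4,2 \right)} N{\left(z,46 \right)} = 2 \cdot 29 = 58$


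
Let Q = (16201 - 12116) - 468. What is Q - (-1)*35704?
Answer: 39321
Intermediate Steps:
Q = 3617 (Q = 4085 - 468 = 3617)
Q - (-1)*35704 = 3617 - (-1)*35704 = 3617 - 1*(-35704) = 3617 + 35704 = 39321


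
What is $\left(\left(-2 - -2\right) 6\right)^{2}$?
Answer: $0$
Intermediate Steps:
$\left(\left(-2 - -2\right) 6\right)^{2} = \left(\left(-2 + 2\right) 6\right)^{2} = \left(0 \cdot 6\right)^{2} = 0^{2} = 0$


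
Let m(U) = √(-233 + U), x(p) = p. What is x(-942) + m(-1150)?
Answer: -942 + I*√1383 ≈ -942.0 + 37.189*I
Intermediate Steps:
x(-942) + m(-1150) = -942 + √(-233 - 1150) = -942 + √(-1383) = -942 + I*√1383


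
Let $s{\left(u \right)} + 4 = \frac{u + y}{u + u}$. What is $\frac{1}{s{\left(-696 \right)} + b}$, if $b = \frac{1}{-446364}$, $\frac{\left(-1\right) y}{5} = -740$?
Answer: $- \frac{3236139}{19928300} \approx -0.16239$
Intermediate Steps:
$y = 3700$ ($y = \left(-5\right) \left(-740\right) = 3700$)
$b = - \frac{1}{446364} \approx -2.2403 \cdot 10^{-6}$
$s{\left(u \right)} = -4 + \frac{3700 + u}{2 u}$ ($s{\left(u \right)} = -4 + \frac{u + 3700}{u + u} = -4 + \frac{3700 + u}{2 u}$)
$\frac{1}{s{\left(-696 \right)} + b} = \frac{1}{\left(- \frac{7}{2} + \frac{1850}{-696}\right) - \frac{1}{446364}} = \frac{1}{\left(- \frac{7}{2} + 1850 \left(- \frac{1}{696}\right)\right) - \frac{1}{446364}} = \frac{1}{\left(- \frac{7}{2} - \frac{925}{348}\right) - \frac{1}{446364}} = \frac{1}{- \frac{2143}{348} - \frac{1}{446364}} = \frac{1}{- \frac{19928300}{3236139}} = - \frac{3236139}{19928300}$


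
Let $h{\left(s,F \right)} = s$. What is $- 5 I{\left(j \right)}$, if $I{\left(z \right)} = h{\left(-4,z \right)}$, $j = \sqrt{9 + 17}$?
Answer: $20$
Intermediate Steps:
$j = \sqrt{26} \approx 5.099$
$I{\left(z \right)} = -4$
$- 5 I{\left(j \right)} = \left(-5\right) \left(-4\right) = 20$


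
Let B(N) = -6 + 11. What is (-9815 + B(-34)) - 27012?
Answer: -36822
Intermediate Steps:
B(N) = 5
(-9815 + B(-34)) - 27012 = (-9815 + 5) - 27012 = -9810 - 27012 = -36822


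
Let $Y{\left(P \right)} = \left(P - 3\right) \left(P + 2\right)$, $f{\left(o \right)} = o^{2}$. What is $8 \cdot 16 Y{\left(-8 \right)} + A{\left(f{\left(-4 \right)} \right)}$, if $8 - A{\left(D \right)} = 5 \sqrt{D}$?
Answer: $8436$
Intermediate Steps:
$Y{\left(P \right)} = \left(-3 + P\right) \left(2 + P\right)$
$A{\left(D \right)} = 8 - 5 \sqrt{D}$
$8 \cdot 16 Y{\left(-8 \right)} + A{\left(f{\left(-4 \right)} \right)} = 8 \cdot 16 \left(-6 + \left(-8\right)^{2} - -8\right) + \left(8 - 5 \sqrt{\left(-4\right)^{2}}\right) = 128 \left(-6 + 64 + 8\right) + \left(8 - 5 \sqrt{16}\right) = 128 \cdot 66 + \left(8 - 20\right) = 8448 + \left(8 - 20\right) = 8448 - 12 = 8436$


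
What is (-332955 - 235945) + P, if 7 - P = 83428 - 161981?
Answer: -490340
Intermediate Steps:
P = 78560 (P = 7 - (83428 - 161981) = 7 - 1*(-78553) = 7 + 78553 = 78560)
(-332955 - 235945) + P = (-332955 - 235945) + 78560 = -568900 + 78560 = -490340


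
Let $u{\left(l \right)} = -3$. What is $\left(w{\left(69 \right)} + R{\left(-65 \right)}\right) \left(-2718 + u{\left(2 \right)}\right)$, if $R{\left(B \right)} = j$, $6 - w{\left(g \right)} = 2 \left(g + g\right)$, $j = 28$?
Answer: $658482$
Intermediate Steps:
$w{\left(g \right)} = 6 - 4 g$ ($w{\left(g \right)} = 6 - 2 \left(g + g\right) = 6 - 2 \cdot 2 g = 6 - 4 g$)
$R{\left(B \right)} = 28$
$\left(w{\left(69 \right)} + R{\left(-65 \right)}\right) \left(-2718 + u{\left(2 \right)}\right) = \left(\left(6 - 276\right) + 28\right) \left(-2718 - 3\right) = \left(\left(6 - 276\right) + 28\right) \left(-2721\right) = \left(-270 + 28\right) \left(-2721\right) = \left(-242\right) \left(-2721\right) = 658482$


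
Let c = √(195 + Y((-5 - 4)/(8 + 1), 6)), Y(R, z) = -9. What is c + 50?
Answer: 50 + √186 ≈ 63.638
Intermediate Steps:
c = √186 (c = √(195 - 9) = √186 ≈ 13.638)
c + 50 = √186 + 50 = 50 + √186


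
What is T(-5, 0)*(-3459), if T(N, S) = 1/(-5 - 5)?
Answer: 3459/10 ≈ 345.90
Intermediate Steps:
T(N, S) = -⅒ (T(N, S) = 1/(-10) = -⅒)
T(-5, 0)*(-3459) = -⅒*(-3459) = 3459/10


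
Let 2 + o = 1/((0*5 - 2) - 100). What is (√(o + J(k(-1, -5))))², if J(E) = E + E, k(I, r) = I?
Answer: -409/102 ≈ -4.0098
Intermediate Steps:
J(E) = 2*E
o = -205/102 (o = -2 + 1/((0*5 - 2) - 100) = -2 + 1/((0 - 2) - 100) = -2 + 1/(-2 - 100) = -2 + 1/(-102) = -2 - 1/102 = -205/102 ≈ -2.0098)
(√(o + J(k(-1, -5))))² = (√(-205/102 + 2*(-1)))² = (√(-205/102 - 2))² = (√(-409/102))² = (I*√41718/102)² = -409/102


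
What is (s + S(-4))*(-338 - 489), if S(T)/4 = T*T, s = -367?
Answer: 250581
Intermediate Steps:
S(T) = 4*T² (S(T) = 4*(T*T) = 4*T²)
(s + S(-4))*(-338 - 489) = (-367 + 4*(-4)²)*(-338 - 489) = (-367 + 4*16)*(-827) = (-367 + 64)*(-827) = -303*(-827) = 250581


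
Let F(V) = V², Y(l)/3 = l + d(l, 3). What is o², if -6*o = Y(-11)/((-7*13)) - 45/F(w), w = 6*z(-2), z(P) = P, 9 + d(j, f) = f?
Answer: 130321/76317696 ≈ 0.0017076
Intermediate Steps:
d(j, f) = -9 + f
w = -12 (w = 6*(-2) = -12)
Y(l) = -18 + 3*l (Y(l) = 3*(l + (-9 + 3)) = 3*(l - 6) = 3*(-6 + l) = -18 + 3*l)
o = -361/8736 (o = -((-18 + 3*(-11))/((-7*13)) - 45/((-12)²))/6 = -((-18 - 33)/(-91) - 45/144)/6 = -(-51*(-1/91) - 45*1/144)/6 = -(51/91 - 5/16)/6 = -⅙*361/1456 = -361/8736 ≈ -0.041323)
o² = (-361/8736)² = 130321/76317696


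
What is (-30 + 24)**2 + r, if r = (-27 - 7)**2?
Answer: 1192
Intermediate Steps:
r = 1156 (r = (-34)**2 = 1156)
(-30 + 24)**2 + r = (-30 + 24)**2 + 1156 = (-6)**2 + 1156 = 36 + 1156 = 1192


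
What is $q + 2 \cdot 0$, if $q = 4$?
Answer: $4$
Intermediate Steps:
$q + 2 \cdot 0 = 4 + 2 \cdot 0 = 4 + 0 = 4$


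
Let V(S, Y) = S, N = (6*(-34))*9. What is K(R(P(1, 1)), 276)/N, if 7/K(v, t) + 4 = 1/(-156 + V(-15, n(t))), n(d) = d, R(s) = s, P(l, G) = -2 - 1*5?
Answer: 133/139740 ≈ 0.00095177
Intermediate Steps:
P(l, G) = -7 (P(l, G) = -2 - 5 = -7)
N = -1836 (N = -204*9 = -1836)
K(v, t) = -1197/685 (K(v, t) = 7/(-4 + 1/(-156 - 15)) = 7/(-4 + 1/(-171)) = 7/(-4 - 1/171) = 7/(-685/171) = 7*(-171/685) = -1197/685)
K(R(P(1, 1)), 276)/N = -1197/685/(-1836) = -1197/685*(-1/1836) = 133/139740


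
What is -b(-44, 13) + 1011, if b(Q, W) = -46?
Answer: 1057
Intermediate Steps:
-b(-44, 13) + 1011 = -1*(-46) + 1011 = 46 + 1011 = 1057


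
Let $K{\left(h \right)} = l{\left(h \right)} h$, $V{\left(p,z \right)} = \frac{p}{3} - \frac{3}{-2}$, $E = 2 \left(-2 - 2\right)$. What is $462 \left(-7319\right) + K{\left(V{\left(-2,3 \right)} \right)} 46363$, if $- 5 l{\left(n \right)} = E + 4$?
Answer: $- \frac{10051408}{3} \approx -3.3505 \cdot 10^{6}$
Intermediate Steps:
$E = -8$ ($E = 2 \left(-4\right) = -8$)
$V{\left(p,z \right)} = \frac{3}{2} + \frac{p}{3}$ ($V{\left(p,z \right)} = p \frac{1}{3} - - \frac{3}{2} = \frac{p}{3} + \frac{3}{2} = \frac{3}{2} + \frac{p}{3}$)
$l{\left(n \right)} = \frac{4}{5}$ ($l{\left(n \right)} = - \frac{-8 + 4}{5} = \left(- \frac{1}{5}\right) \left(-4\right) = \frac{4}{5}$)
$K{\left(h \right)} = \frac{4 h}{5}$
$462 \left(-7319\right) + K{\left(V{\left(-2,3 \right)} \right)} 46363 = 462 \left(-7319\right) + \frac{4 \left(\frac{3}{2} + \frac{1}{3} \left(-2\right)\right)}{5} \cdot 46363 = -3381378 + \frac{4 \left(\frac{3}{2} - \frac{2}{3}\right)}{5} \cdot 46363 = -3381378 + \frac{4}{5} \cdot \frac{5}{6} \cdot 46363 = -3381378 + \frac{2}{3} \cdot 46363 = -3381378 + \frac{92726}{3} = - \frac{10051408}{3}$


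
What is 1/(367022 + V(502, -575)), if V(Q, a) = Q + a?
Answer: 1/366949 ≈ 2.7252e-6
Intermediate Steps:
1/(367022 + V(502, -575)) = 1/(367022 + (502 - 575)) = 1/(367022 - 73) = 1/366949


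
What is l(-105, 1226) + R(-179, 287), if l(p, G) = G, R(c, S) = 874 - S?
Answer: 1813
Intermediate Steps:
l(-105, 1226) + R(-179, 287) = 1226 + (874 - 1*287) = 1226 + (874 - 287) = 1226 + 587 = 1813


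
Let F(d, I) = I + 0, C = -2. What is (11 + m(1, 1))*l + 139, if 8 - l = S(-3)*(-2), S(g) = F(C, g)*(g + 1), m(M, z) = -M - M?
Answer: 319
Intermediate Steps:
m(M, z) = -2*M
F(d, I) = I
S(g) = g*(1 + g) (S(g) = g*(g + 1) = g*(1 + g))
l = 20 (l = 8 - (-3*(1 - 3))*(-2) = 8 - (-3*(-2))*(-2) = 8 - 6*(-2) = 8 - 1*(-12) = 8 + 12 = 20)
(11 + m(1, 1))*l + 139 = (11 - 2*1)*20 + 139 = (11 - 2)*20 + 139 = 9*20 + 139 = 180 + 139 = 319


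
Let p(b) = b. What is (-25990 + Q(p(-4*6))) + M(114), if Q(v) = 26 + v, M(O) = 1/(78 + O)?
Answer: -4989695/192 ≈ -25988.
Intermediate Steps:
(-25990 + Q(p(-4*6))) + M(114) = (-25990 + (26 - 4*6)) + 1/(78 + 114) = (-25990 + (26 - 24)) + 1/192 = (-25990 + 2) + 1/192 = -25988 + 1/192 = -4989695/192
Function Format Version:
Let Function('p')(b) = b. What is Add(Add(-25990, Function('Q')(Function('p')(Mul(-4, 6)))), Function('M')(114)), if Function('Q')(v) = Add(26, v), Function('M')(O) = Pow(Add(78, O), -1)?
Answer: Rational(-4989695, 192) ≈ -25988.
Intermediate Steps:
Add(Add(-25990, Function('Q')(Function('p')(Mul(-4, 6)))), Function('M')(114)) = Add(Add(-25990, Add(26, Mul(-4, 6))), Pow(Add(78, 114), -1)) = Add(Add(-25990, Add(26, -24)), Pow(192, -1)) = Add(Add(-25990, 2), Rational(1, 192)) = Add(-25988, Rational(1, 192)) = Rational(-4989695, 192)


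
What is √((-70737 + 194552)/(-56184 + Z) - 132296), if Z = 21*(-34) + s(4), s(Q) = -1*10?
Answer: I*√107112587342341/28454 ≈ 363.73*I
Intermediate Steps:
s(Q) = -10
Z = -724 (Z = 21*(-34) - 10 = -714 - 10 = -724)
√((-70737 + 194552)/(-56184 + Z) - 132296) = √((-70737 + 194552)/(-56184 - 724) - 132296) = √(123815/(-56908) - 132296) = √(123815*(-1/56908) - 132296) = √(-123815/56908 - 132296) = √(-7528824583/56908) = I*√107112587342341/28454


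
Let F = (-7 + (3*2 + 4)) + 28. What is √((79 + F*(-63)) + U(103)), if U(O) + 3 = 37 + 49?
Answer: 3*I*√199 ≈ 42.32*I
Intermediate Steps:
U(O) = 83 (U(O) = -3 + (37 + 49) = -3 + 86 = 83)
F = 31 (F = (-7 + (6 + 4)) + 28 = (-7 + 10) + 28 = 3 + 28 = 31)
√((79 + F*(-63)) + U(103)) = √((79 + 31*(-63)) + 83) = √((79 - 1953) + 83) = √(-1874 + 83) = √(-1791) = 3*I*√199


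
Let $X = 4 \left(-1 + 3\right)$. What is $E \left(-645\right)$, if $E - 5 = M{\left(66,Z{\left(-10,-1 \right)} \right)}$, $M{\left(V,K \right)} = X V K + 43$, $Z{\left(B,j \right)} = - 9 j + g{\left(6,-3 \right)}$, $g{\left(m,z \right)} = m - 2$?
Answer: $-4458240$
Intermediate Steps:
$g{\left(m,z \right)} = -2 + m$ ($g{\left(m,z \right)} = m - 2 = -2 + m$)
$X = 8$ ($X = 4 \cdot 2 = 8$)
$Z{\left(B,j \right)} = 4 - 9 j$ ($Z{\left(B,j \right)} = - 9 j + \left(-2 + 6\right) = - 9 j + 4 = 4 - 9 j$)
$M{\left(V,K \right)} = 43 + 8 K V$ ($M{\left(V,K \right)} = 8 V K + 43 = 8 K V + 43 = 43 + 8 K V$)
$E = 6912$ ($E = 5 + \left(43 + 8 \left(4 - -9\right) 66\right) = 5 + \left(43 + 8 \left(4 + 9\right) 66\right) = 5 + \left(43 + 8 \cdot 13 \cdot 66\right) = 5 + \left(43 + 6864\right) = 5 + 6907 = 6912$)
$E \left(-645\right) = 6912 \left(-645\right) = -4458240$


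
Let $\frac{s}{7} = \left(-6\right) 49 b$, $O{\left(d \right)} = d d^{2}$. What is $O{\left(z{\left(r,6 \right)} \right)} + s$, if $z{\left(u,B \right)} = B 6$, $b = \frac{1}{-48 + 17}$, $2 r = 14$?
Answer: $\frac{1448394}{31} \approx 46722.0$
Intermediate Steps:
$r = 7$ ($r = \frac{1}{2} \cdot 14 = 7$)
$b = - \frac{1}{31}$ ($b = \frac{1}{-31} = - \frac{1}{31} \approx -0.032258$)
$z{\left(u,B \right)} = 6 B$
$O{\left(d \right)} = d^{3}$
$s = \frac{2058}{31}$ ($s = 7 \left(-6\right) 49 \left(- \frac{1}{31}\right) = 7 \left(\left(-294\right) \left(- \frac{1}{31}\right)\right) = 7 \cdot \frac{294}{31} = \frac{2058}{31} \approx 66.387$)
$O{\left(z{\left(r,6 \right)} \right)} + s = \left(6 \cdot 6\right)^{3} + \frac{2058}{31} = 36^{3} + \frac{2058}{31} = 46656 + \frac{2058}{31} = \frac{1448394}{31}$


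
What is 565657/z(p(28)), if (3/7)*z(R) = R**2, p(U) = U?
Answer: 1696971/5488 ≈ 309.21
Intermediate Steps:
z(R) = 7*R**2/3
565657/z(p(28)) = 565657/(((7/3)*28**2)) = 565657/(((7/3)*784)) = 565657/(5488/3) = 565657*(3/5488) = 1696971/5488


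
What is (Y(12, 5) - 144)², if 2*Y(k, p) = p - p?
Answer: 20736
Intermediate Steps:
Y(k, p) = 0 (Y(k, p) = (p - p)/2 = (½)*0 = 0)
(Y(12, 5) - 144)² = (0 - 144)² = (-144)² = 20736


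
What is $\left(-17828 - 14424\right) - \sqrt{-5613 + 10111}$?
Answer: $-32252 - \sqrt{4498} \approx -32319.0$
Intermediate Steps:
$\left(-17828 - 14424\right) - \sqrt{-5613 + 10111} = \left(-17828 - 14424\right) - \sqrt{4498} = -32252 - \sqrt{4498}$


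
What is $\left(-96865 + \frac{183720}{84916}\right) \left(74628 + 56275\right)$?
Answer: $- \frac{269175990092965}{21229} \approx -1.268 \cdot 10^{10}$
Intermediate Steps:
$\left(-96865 + \frac{183720}{84916}\right) \left(74628 + 56275\right) = \left(-96865 + 183720 \cdot \frac{1}{84916}\right) 130903 = \left(-96865 + \frac{45930}{21229}\right) 130903 = \left(- \frac{2056301155}{21229}\right) 130903 = - \frac{269175990092965}{21229}$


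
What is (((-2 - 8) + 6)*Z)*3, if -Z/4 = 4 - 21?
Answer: -816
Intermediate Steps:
Z = 68 (Z = -4*(4 - 21) = -4*(-17) = 68)
(((-2 - 8) + 6)*Z)*3 = (((-2 - 8) + 6)*68)*3 = ((-10 + 6)*68)*3 = -4*68*3 = -272*3 = -816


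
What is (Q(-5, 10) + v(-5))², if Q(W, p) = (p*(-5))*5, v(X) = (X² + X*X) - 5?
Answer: 42025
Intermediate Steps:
v(X) = -5 + 2*X² (v(X) = (X² + X²) - 5 = 2*X² - 5 = -5 + 2*X²)
Q(W, p) = -25*p (Q(W, p) = -5*p*5 = -25*p)
(Q(-5, 10) + v(-5))² = (-25*10 + (-5 + 2*(-5)²))² = (-250 + (-5 + 2*25))² = (-250 + (-5 + 50))² = (-250 + 45)² = (-205)² = 42025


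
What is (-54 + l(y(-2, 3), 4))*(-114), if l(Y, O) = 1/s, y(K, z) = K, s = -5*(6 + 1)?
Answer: 215574/35 ≈ 6159.3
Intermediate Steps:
s = -35 (s = -5*7 = -35)
l(Y, O) = -1/35 (l(Y, O) = 1/(-35) = -1/35)
(-54 + l(y(-2, 3), 4))*(-114) = (-54 - 1/35)*(-114) = -1891/35*(-114) = 215574/35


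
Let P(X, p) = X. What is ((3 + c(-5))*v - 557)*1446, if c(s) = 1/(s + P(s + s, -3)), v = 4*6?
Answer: -3518118/5 ≈ -7.0362e+5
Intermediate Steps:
v = 24
c(s) = 1/(3*s) (c(s) = 1/(s + (s + s)) = 1/(s + 2*s) = 1/(3*s))
((3 + c(-5))*v - 557)*1446 = ((3 + (1/3)/(-5))*24 - 557)*1446 = ((3 + (1/3)*(-1/5))*24 - 557)*1446 = ((3 - 1/15)*24 - 557)*1446 = ((44/15)*24 - 557)*1446 = (352/5 - 557)*1446 = -2433/5*1446 = -3518118/5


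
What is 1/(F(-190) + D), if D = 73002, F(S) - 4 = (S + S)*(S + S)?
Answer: 1/217406 ≈ 4.5997e-6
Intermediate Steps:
F(S) = 4 + 4*S**2 (F(S) = 4 + (S + S)*(S + S) = 4 + (2*S)*(2*S) = 4 + 4*S**2)
1/(F(-190) + D) = 1/((4 + 4*(-190)**2) + 73002) = 1/((4 + 4*36100) + 73002) = 1/((4 + 144400) + 73002) = 1/(144404 + 73002) = 1/217406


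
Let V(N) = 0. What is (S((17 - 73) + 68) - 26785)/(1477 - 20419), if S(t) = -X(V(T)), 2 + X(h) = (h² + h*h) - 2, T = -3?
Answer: 8927/6314 ≈ 1.4138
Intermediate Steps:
X(h) = -4 + 2*h² (X(h) = -2 + ((h² + h*h) - 2) = -2 + ((h² + h²) - 2) = -2 + (2*h² - 2) = -2 + (-2 + 2*h²) = -4 + 2*h²)
S(t) = 4 (S(t) = -(-4 + 2*0²) = -(-4 + 2*0) = -(-4 + 0) = -1*(-4) = 4)
(S((17 - 73) + 68) - 26785)/(1477 - 20419) = (4 - 26785)/(1477 - 20419) = -26781/(-18942) = -26781*(-1/18942) = 8927/6314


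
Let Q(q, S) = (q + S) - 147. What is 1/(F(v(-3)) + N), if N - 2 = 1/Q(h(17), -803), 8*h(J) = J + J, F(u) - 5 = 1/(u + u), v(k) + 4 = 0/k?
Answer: 30264/208033 ≈ 0.14548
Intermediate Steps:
v(k) = -4 (v(k) = -4 + 0/k = -4 + 0 = -4)
F(u) = 5 + 1/(2*u) (F(u) = 5 + 1/(u + u) = 5 + 1/(2*u))
h(J) = J/4 (h(J) = (J + J)/8 = (2*J)/8 = J/4)
Q(q, S) = -147 + S + q (Q(q, S) = (S + q) - 147 = -147 + S + q)
N = 7562/3783 (N = 2 + 1/(-147 - 803 + (¼)*17) = 2 + 1/(-147 - 803 + 17/4) = 2 + 1/(-3783/4) = 2 - 4/3783 = 7562/3783 ≈ 1.9989)
1/(F(v(-3)) + N) = 1/((5 + (½)/(-4)) + 7562/3783) = 1/((5 + (½)*(-¼)) + 7562/3783) = 1/((5 - ⅛) + 7562/3783) = 1/(39/8 + 7562/3783) = 1/(208033/30264) = 30264/208033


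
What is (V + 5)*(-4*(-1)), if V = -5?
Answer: 0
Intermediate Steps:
(V + 5)*(-4*(-1)) = (-5 + 5)*(-4*(-1)) = 0*4 = 0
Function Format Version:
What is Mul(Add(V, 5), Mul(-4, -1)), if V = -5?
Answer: 0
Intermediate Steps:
Mul(Add(V, 5), Mul(-4, -1)) = Mul(Add(-5, 5), Mul(-4, -1)) = Mul(0, 4) = 0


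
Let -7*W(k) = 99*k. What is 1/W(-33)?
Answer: 7/3267 ≈ 0.0021426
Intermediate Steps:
W(k) = -99*k/7
1/W(-33) = 1/(-99/7*(-33)) = 1/(3267/7) = 7/3267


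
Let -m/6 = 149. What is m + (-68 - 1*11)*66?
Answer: -6108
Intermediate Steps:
m = -894 (m = -6*149 = -894)
m + (-68 - 1*11)*66 = -894 + (-68 - 1*11)*66 = -894 + (-68 - 11)*66 = -894 - 79*66 = -894 - 5214 = -6108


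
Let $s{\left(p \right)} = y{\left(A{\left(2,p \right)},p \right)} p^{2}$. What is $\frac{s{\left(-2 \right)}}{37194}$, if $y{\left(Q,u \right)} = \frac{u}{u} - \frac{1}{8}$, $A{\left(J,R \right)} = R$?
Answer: $\frac{7}{74388} \approx 9.4101 \cdot 10^{-5}$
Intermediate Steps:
$y{\left(Q,u \right)} = \frac{7}{8}$ ($y{\left(Q,u \right)} = 1 - \frac{1}{8} = \frac{7}{8}$)
$s{\left(p \right)} = \frac{7 p^{2}}{8}$
$\frac{s{\left(-2 \right)}}{37194} = \frac{\frac{7}{8} \left(-2\right)^{2}}{37194} = \frac{7}{8} \cdot 4 \cdot \frac{1}{37194} = \frac{7}{2} \cdot \frac{1}{37194} = \frac{7}{74388}$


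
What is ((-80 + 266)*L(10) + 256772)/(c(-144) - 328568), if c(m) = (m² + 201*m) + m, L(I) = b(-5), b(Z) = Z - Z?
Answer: -64193/84230 ≈ -0.76212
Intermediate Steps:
b(Z) = 0
L(I) = 0
c(m) = m² + 202*m
((-80 + 266)*L(10) + 256772)/(c(-144) - 328568) = ((-80 + 266)*0 + 256772)/(-144*(202 - 144) - 328568) = (186*0 + 256772)/(-144*58 - 328568) = (0 + 256772)/(-8352 - 328568) = 256772/(-336920) = 256772*(-1/336920) = -64193/84230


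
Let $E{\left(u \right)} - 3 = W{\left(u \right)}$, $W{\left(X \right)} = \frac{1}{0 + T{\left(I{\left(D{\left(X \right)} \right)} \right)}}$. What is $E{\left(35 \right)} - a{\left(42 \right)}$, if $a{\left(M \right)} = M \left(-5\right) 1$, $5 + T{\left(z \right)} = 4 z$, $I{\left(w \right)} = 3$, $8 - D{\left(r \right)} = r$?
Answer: $\frac{1492}{7} \approx 213.14$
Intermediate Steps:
$D{\left(r \right)} = 8 - r$
$T{\left(z \right)} = -5 + 4 z$
$W{\left(X \right)} = \frac{1}{7}$ ($W{\left(X \right)} = \frac{1}{0 + \left(-5 + 4 \cdot 3\right)} = \frac{1}{0 + \left(-5 + 12\right)} = \frac{1}{0 + 7} = \frac{1}{7}$)
$a{\left(M \right)} = - 5 M$ ($a{\left(M \right)} = - 5 M 1 = - 5 M$)
$E{\left(u \right)} = \frac{22}{7}$ ($E{\left(u \right)} = 3 + \frac{1}{7} = \frac{22}{7}$)
$E{\left(35 \right)} - a{\left(42 \right)} = \frac{22}{7} - \left(-5\right) 42 = \frac{22}{7} - -210 = \frac{22}{7} + 210 = \frac{1492}{7}$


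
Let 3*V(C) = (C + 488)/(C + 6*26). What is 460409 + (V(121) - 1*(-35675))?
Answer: 137415471/277 ≈ 4.9608e+5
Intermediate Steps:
V(C) = (488 + C)/(3*(156 + C)) (V(C) = ((C + 488)/(C + 6*26))/3 = ((488 + C)/(C + 156))/3 = ((488 + C)/(156 + C))/3 = (488 + C)/(3*(156 + C)))
460409 + (V(121) - 1*(-35675)) = 460409 + ((488 + 121)/(3*(156 + 121)) - 1*(-35675)) = 460409 + ((⅓)*609/277 + 35675) = 460409 + ((⅓)*(1/277)*609 + 35675) = 460409 + (203/277 + 35675) = 460409 + 9882178/277 = 137415471/277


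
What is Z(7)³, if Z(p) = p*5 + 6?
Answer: 68921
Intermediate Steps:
Z(p) = 6 + 5*p (Z(p) = 5*p + 6 = 6 + 5*p)
Z(7)³ = (6 + 5*7)³ = (6 + 35)³ = 41³ = 68921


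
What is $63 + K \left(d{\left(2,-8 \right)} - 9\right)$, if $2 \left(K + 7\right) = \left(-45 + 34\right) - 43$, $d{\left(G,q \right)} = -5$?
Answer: $539$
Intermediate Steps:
$K = -34$ ($K = -7 + \frac{\left(-45 + 34\right) - 43}{2} = -7 + \frac{-11 - 43}{2} = -7 + \frac{1}{2} \left(-54\right) = -7 - 27 = -34$)
$63 + K \left(d{\left(2,-8 \right)} - 9\right) = 63 - 34 \left(-5 - 9\right) = 63 - -476 = 63 + 476 = 539$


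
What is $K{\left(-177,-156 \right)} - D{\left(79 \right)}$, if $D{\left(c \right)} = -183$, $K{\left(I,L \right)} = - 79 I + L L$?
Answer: $38502$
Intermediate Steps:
$K{\left(I,L \right)} = L^{2} - 79 I$ ($K{\left(I,L \right)} = - 79 I + L^{2} = L^{2} - 79 I$)
$K{\left(-177,-156 \right)} - D{\left(79 \right)} = \left(\left(-156\right)^{2} - -13983\right) - -183 = \left(24336 + 13983\right) + 183 = 38319 + 183 = 38502$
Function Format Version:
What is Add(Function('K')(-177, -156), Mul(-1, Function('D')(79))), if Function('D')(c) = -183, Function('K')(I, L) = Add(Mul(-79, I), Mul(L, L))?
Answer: 38502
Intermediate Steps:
Function('K')(I, L) = Add(Pow(L, 2), Mul(-79, I)) (Function('K')(I, L) = Add(Mul(-79, I), Pow(L, 2)) = Add(Pow(L, 2), Mul(-79, I)))
Add(Function('K')(-177, -156), Mul(-1, Function('D')(79))) = Add(Add(Pow(-156, 2), Mul(-79, -177)), Mul(-1, -183)) = Add(Add(24336, 13983), 183) = Add(38319, 183) = 38502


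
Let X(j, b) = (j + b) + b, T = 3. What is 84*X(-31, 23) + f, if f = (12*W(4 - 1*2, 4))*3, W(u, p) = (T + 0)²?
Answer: 1584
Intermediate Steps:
W(u, p) = 9 (W(u, p) = (3 + 0)² = 3² = 9)
f = 324 (f = (12*9)*3 = 108*3 = 324)
X(j, b) = j + 2*b (X(j, b) = (b + j) + b = j + 2*b)
84*X(-31, 23) + f = 84*(-31 + 2*23) + 324 = 84*(-31 + 46) + 324 = 84*15 + 324 = 1260 + 324 = 1584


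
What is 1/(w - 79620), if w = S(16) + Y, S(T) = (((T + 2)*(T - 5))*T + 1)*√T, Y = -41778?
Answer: -1/108722 ≈ -9.1978e-6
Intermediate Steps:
S(T) = √T*(1 + T*(-5 + T)*(2 + T)) (S(T) = (((2 + T)*(-5 + T))*T + 1)*√T = (((-5 + T)*(2 + T))*T + 1)*√T = (T*(-5 + T)*(2 + T) + 1)*√T = (1 + T*(-5 + T)*(2 + T))*√T = √T*(1 + T*(-5 + T)*(2 + T)))
w = -29102 (w = √16*(1 + 16³ - 10*16 - 3*16²) - 41778 = 4*(1 + 4096 - 160 - 3*256) - 41778 = 4*(1 + 4096 - 160 - 768) - 41778 = 4*3169 - 41778 = 12676 - 41778 = -29102)
1/(w - 79620) = 1/(-29102 - 79620) = 1/(-108722) = -1/108722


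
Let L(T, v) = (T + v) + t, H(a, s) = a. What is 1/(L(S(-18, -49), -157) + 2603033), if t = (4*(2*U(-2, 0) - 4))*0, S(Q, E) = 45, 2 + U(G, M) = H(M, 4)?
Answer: 1/2602921 ≈ 3.8418e-7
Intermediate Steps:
U(G, M) = -2 + M
t = 0 (t = (4*(2*(-2 + 0) - 4))*0 = (4*(2*(-2) - 4))*0 = (4*(-4 - 4))*0 = (4*(-8))*0 = -32*0 = 0)
L(T, v) = T + v (L(T, v) = (T + v) + 0 = T + v)
1/(L(S(-18, -49), -157) + 2603033) = 1/((45 - 157) + 2603033) = 1/(-112 + 2603033) = 1/2602921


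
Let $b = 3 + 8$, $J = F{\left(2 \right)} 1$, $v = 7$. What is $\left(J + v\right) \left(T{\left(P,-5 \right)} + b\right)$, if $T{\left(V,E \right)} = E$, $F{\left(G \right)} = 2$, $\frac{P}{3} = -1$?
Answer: $54$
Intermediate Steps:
$P = -3$ ($P = 3 \left(-1\right) = -3$)
$J = 2$ ($J = 2 \cdot 1 = 2$)
$b = 11$
$\left(J + v\right) \left(T{\left(P,-5 \right)} + b\right) = \left(2 + 7\right) \left(-5 + 11\right) = 9 \cdot 6 = 54$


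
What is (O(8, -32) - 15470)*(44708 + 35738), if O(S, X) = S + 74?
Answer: -1237903048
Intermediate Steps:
O(S, X) = 74 + S
(O(8, -32) - 15470)*(44708 + 35738) = ((74 + 8) - 15470)*(44708 + 35738) = (82 - 15470)*80446 = -15388*80446 = -1237903048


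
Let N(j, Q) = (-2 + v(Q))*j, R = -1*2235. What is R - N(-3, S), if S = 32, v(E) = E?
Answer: -2145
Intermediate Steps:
R = -2235
N(j, Q) = j*(-2 + Q) (N(j, Q) = (-2 + Q)*j = j*(-2 + Q))
R - N(-3, S) = -2235 - (-3)*(-2 + 32) = -2235 - (-3)*30 = -2235 - 1*(-90) = -2235 + 90 = -2145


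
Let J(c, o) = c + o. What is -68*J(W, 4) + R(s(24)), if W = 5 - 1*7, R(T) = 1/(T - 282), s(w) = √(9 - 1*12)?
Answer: -3605318/26509 - I*√3/79527 ≈ -136.0 - 2.1779e-5*I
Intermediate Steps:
s(w) = I*√3 (s(w) = √(9 - 12) = √(-3) = I*√3)
R(T) = 1/(-282 + T)
W = -2 (W = 5 - 7 = -2)
-68*J(W, 4) + R(s(24)) = -68*(-2 + 4) + 1/(-282 + I*√3) = -68*2 + 1/(-282 + I*√3) = -136 + 1/(-282 + I*√3)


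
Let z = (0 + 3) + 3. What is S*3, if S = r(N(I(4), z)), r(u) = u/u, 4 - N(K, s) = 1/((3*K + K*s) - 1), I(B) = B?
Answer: 3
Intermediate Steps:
z = 6 (z = 3 + 3 = 6)
N(K, s) = 4 - 1/(-1 + 3*K + K*s) (N(K, s) = 4 - 1/((3*K + K*s) - 1) = 4 - 1/(-1 + 3*K + K*s))
r(u) = 1
S = 1
S*3 = 1*3 = 3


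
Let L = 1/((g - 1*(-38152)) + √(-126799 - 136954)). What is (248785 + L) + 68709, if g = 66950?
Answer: 3507259114787660/11046694157 - I*√263753/11046694157 ≈ 3.1749e+5 - 4.6491e-8*I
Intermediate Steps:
L = 1/(105102 + I*√263753) (L = 1/((66950 - 1*(-38152)) + √(-126799 - 136954)) = 1/((66950 + 38152) + √(-263753)) = 1/(105102 + I*√263753) ≈ 9.5143e-6 - 4.649e-8*I)
(248785 + L) + 68709 = (248785 + (105102/11046694157 - I*√263753/11046694157)) + 68709 = (2748251805954347/11046694157 - I*√263753/11046694157) + 68709 = 3507259114787660/11046694157 - I*√263753/11046694157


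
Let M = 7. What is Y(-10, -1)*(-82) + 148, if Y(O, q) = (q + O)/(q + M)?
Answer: 895/3 ≈ 298.33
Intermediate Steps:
Y(O, q) = (O + q)/(7 + q) (Y(O, q) = (q + O)/(q + 7) = (O + q)/(7 + q))
Y(-10, -1)*(-82) + 148 = ((-10 - 1)/(7 - 1))*(-82) + 148 = (-11/6)*(-82) + 148 = ((⅙)*(-11))*(-82) + 148 = -11/6*(-82) + 148 = 451/3 + 148 = 895/3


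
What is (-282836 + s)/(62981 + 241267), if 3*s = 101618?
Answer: -373445/456372 ≈ -0.81829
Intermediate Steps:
s = 101618/3 (s = (⅓)*101618 = 101618/3 ≈ 33873.)
(-282836 + s)/(62981 + 241267) = (-282836 + 101618/3)/(62981 + 241267) = -746890/3/304248 = -746890/3*1/304248 = -373445/456372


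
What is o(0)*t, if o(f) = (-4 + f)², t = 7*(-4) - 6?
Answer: -544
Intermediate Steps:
t = -34 (t = -28 - 6 = -34)
o(0)*t = (-4 + 0)²*(-34) = (-4)²*(-34) = 16*(-34) = -544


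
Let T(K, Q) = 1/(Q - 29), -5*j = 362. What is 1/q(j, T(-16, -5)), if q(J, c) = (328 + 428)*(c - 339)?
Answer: -17/4357206 ≈ -3.9016e-6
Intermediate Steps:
j = -362/5 (j = -1/5*362 = -362/5 ≈ -72.400)
T(K, Q) = 1/(-29 + Q)
q(J, c) = -256284 + 756*c (q(J, c) = 756*(-339 + c) = -256284 + 756*c)
1/q(j, T(-16, -5)) = 1/(-256284 + 756/(-29 - 5)) = 1/(-256284 + 756/(-34)) = 1/(-256284 + 756*(-1/34)) = 1/(-256284 - 378/17) = 1/(-4357206/17) = -17/4357206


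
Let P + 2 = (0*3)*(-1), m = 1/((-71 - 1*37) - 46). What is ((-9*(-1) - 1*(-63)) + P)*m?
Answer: -5/11 ≈ -0.45455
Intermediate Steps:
m = -1/154 (m = 1/((-71 - 37) - 46) = 1/(-108 - 46) = 1/(-154) = -1/154 ≈ -0.0064935)
P = -2 (P = -2 + (0*3)*(-1) = -2 + 0*(-1) = -2 + 0 = -2)
((-9*(-1) - 1*(-63)) + P)*m = ((-9*(-1) - 1*(-63)) - 2)*(-1/154) = ((9 + 63) - 2)*(-1/154) = (72 - 2)*(-1/154) = 70*(-1/154) = -5/11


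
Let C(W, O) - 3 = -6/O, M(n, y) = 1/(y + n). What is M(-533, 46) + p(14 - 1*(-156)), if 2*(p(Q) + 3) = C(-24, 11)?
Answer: -19015/10714 ≈ -1.7748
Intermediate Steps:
M(n, y) = 1/(n + y)
C(W, O) = 3 - 6/O
p(Q) = -39/22 (p(Q) = -3 + (3 - 6/11)/2 = -3 + (½)*(27/11) = -3 + 27/22 = -39/22)
M(-533, 46) + p(14 - 1*(-156)) = 1/(-533 + 46) - 39/22 = 1/(-487) - 39/22 = -1/487 - 39/22 = -19015/10714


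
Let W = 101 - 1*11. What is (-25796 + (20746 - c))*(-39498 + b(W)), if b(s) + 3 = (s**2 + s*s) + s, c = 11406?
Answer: 381960216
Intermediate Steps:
W = 90 (W = 101 - 11 = 90)
b(s) = -3 + s + 2*s**2 (b(s) = -3 + ((s**2 + s*s) + s) = -3 + ((s**2 + s**2) + s) = -3 + (2*s**2 + s) = -3 + (s + 2*s**2) = -3 + s + 2*s**2)
(-25796 + (20746 - c))*(-39498 + b(W)) = (-25796 + (20746 - 1*11406))*(-39498 + (-3 + 90 + 2*90**2)) = (-25796 + (20746 - 11406))*(-39498 + (-3 + 90 + 2*8100)) = (-25796 + 9340)*(-39498 + (-3 + 90 + 16200)) = -16456*(-39498 + 16287) = -16456*(-23211) = 381960216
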